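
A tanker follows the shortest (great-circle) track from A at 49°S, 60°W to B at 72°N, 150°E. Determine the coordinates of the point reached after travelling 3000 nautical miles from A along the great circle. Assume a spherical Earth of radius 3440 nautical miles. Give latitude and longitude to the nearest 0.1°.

≈ 0.8°S, 75.3°W

Convert each endpoint to a unit vector on the sphere (x = cos φ cos λ, y = cos φ sin λ, z = sin φ).
The central angle between the endpoints is δ = arccos(p₁·p₂) ≈ 2.676 rad (153.3°). The total great-circle distance is δ·R ≈ 2.676 × 3440 ≈ 9204 nmi, so the target fraction is f = 3000/9204 ≈ 0.326.
Interpolate at f ≈ 0.326 with slerp weights a = sin((1−f)δ)/sin δ ≈ 2.165, b = sin(fδ)/sin δ ≈ 1.704.
p = a·p₁ + b·p₂ ≈ (0.254, -0.967, -0.014); φ = arcsin(p_z) ≈ -0.79°, λ = atan2(p_y, p_x) ≈ -75.27°.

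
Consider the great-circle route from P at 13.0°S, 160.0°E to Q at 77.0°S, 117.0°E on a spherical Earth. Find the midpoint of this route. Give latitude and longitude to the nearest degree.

≈ 46°S, 152°E

The haversine formula gives a central angle δ ≈ 1.182 rad (67.7°) between the endpoints.
Interpolate at f = 1/2 with slerp weights a = sin((1−f)δ)/sin δ ≈ 0.602, b = sin(fδ)/sin δ ≈ 0.602.
p = a·p₁ + b·p₂ ≈ (-0.613, 0.321, -0.722); φ = arcsin(p_z) ≈ -46.22°, λ = atan2(p_y, p_x) ≈ 152.33°.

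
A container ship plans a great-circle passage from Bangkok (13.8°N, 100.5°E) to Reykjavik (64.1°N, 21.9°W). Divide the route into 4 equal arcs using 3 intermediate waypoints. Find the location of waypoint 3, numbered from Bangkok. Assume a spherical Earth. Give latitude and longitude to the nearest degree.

Convert each endpoint to a unit vector on the sphere (x = cos φ cos λ, y = cos φ sin λ, z = sin φ).
The central angle between the endpoints is δ = arccos(p₁·p₂) ≈ 1.584 rad (90.7°).
Interpolate at f = 3/4 with slerp weights a = sin((1−f)δ)/sin δ ≈ 0.386, b = sin(fδ)/sin δ ≈ 0.928.
p = a·p₁ + b·p₂ ≈ (0.308, 0.217, 0.926); φ = arcsin(p_z) ≈ 67.88°, λ = atan2(p_y, p_x) ≈ 35.21°.

≈ 68°N, 35°E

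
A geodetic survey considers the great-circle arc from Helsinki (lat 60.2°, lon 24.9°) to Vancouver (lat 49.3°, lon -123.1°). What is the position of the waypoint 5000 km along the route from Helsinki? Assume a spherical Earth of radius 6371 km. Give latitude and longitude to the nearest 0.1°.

≈ lat 70.0°, lon -104.5°

The haversine formula gives a central angle δ ≈ 1.178 rad (67.5°) between the endpoints. The total great-circle distance is δ·R ≈ 1.178 × 6371 ≈ 7503 km, so the target fraction is f = 5000/7503 ≈ 0.666.
Interpolate at f ≈ 0.666 with slerp weights a = sin((1−f)δ)/sin δ ≈ 0.414, b = sin(fδ)/sin δ ≈ 0.765.
p = a·p₁ + b·p₂ ≈ (-0.086, -0.331, 0.940); φ = arcsin(p_z) ≈ 70.00°, λ = atan2(p_y, p_x) ≈ -104.49°.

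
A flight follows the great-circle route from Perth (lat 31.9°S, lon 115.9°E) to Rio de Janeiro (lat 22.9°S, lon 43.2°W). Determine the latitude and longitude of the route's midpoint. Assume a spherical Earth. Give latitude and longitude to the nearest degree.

Write both endpoints as unit vectors p₁, p₂ with components (cos φ cos λ, cos φ sin λ, sin φ).
The central angle between the endpoints is δ = arccos(p₁·p₂) ≈ 2.123 rad (121.7°).
Interpolate at f = 1/2 with slerp weights a = sin((1−f)δ)/sin δ ≈ 1.026, b = sin(fδ)/sin δ ≈ 1.026.
p = a·p₁ + b·p₂ ≈ (0.308, 0.137, -0.941); φ = arcsin(p_z) ≈ -70.28°, λ = atan2(p_y, p_x) ≈ 23.88°.

≈ lat 70°S, lon 24°E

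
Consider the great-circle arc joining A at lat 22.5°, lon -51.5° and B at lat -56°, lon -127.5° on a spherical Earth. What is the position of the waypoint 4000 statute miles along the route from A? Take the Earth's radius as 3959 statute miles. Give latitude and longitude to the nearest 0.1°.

≈ lat -26.7°, lon -83.1°

The haversine formula gives a central angle δ ≈ 1.764 rad (101.1°) between the endpoints. The total great-circle distance is δ·R ≈ 1.764 × 3959 ≈ 6985 mi, so the target fraction is f = 4000/6985 ≈ 0.573.
Interpolate at f ≈ 0.573 with slerp weights a = sin((1−f)δ)/sin δ ≈ 0.698, b = sin(fδ)/sin δ ≈ 0.863.
p = a·p₁ + b·p₂ ≈ (0.107, -0.887, -0.449); φ = arcsin(p_z) ≈ -26.66°, λ = atan2(p_y, p_x) ≈ -83.10°.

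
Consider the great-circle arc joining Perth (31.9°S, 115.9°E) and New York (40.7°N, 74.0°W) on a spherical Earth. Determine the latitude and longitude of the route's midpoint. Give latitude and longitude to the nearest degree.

≈ (37°N, 168°E)

Write both endpoints as unit vectors p₁, p₂ with components (cos φ cos λ, cos φ sin λ, sin φ).
The central angle between the endpoints is δ = arccos(p₁·p₂) ≈ 2.935 rad (168.1°).
Interpolate at f = 1/2 with slerp weights a = sin((1−f)δ)/sin δ ≈ 4.839, b = sin(fδ)/sin δ ≈ 4.839.
p = a·p₁ + b·p₂ ≈ (-0.783, 0.169, 0.598); φ = arcsin(p_z) ≈ 36.75°, λ = atan2(p_y, p_x) ≈ 167.82°.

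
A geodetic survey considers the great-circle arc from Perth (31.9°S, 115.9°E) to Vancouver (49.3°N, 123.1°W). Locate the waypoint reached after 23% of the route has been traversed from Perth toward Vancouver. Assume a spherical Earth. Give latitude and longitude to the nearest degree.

Write both endpoints as unit vectors p₁, p₂ with components (cos φ cos λ, cos φ sin λ, sin φ).
The central angle between the endpoints is δ = arccos(p₁·p₂) ≈ 2.326 rad (133.3°).
Interpolate at f = 0.23 with slerp weights a = sin((1−f)δ)/sin δ ≈ 1.341, b = sin(fδ)/sin δ ≈ 0.701.
p = a·p₁ + b·p₂ ≈ (-0.747, 0.641, -0.177); φ = arcsin(p_z) ≈ -10.21°, λ = atan2(p_y, p_x) ≈ 139.35°.

≈ 10°S, 139°E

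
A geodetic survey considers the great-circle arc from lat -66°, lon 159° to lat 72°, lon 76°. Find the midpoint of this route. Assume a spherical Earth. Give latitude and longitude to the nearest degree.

≈ lat 4°, lon 124°

Convert each endpoint to a unit vector on the sphere (x = cos φ cos λ, y = cos φ sin λ, z = sin φ).
The central angle between the endpoints is δ = arccos(p₁·p₂) ≈ 2.593 rad (148.6°).
Interpolate at f = 1/2 with slerp weights a = sin((1−f)δ)/sin δ ≈ 1.848, b = sin(fδ)/sin δ ≈ 1.848.
p = a·p₁ + b·p₂ ≈ (-0.563, 0.823, 0.069); φ = arcsin(p_z) ≈ 3.97°, λ = atan2(p_y, p_x) ≈ 124.39°.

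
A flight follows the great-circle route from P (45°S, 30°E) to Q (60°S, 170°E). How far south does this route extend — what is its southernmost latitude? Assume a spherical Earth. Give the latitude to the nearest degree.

The great circle lies in the plane with unit normal n̂ = (p₁ × p₂)/|p₁ × p₂|.
Here n̂_z ≈ +0.242; the vertex latitude is φ_max = arccos|n̂_z| ≈ 76.0°.
Check via Clairaut: cos φ_max = |cos φ₁| · sin C = cos(45.0°)·sin(160.0°) ≈ 0.242, again giving ≈ 76.0°.

≈ 76°S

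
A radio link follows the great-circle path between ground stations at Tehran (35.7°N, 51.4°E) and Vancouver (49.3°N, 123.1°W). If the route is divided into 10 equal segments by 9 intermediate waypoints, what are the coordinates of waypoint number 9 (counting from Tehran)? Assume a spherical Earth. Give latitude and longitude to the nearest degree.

≈ (59°N, 122°W)

Convert each endpoint to a unit vector on the sphere (x = cos φ cos λ, y = cos φ sin λ, z = sin φ).
The central angle between the endpoints is δ = arccos(p₁·p₂) ≈ 1.656 rad (94.9°).
Interpolate at f = 9/10 with slerp weights a = sin((1−f)δ)/sin δ ≈ 0.165, b = sin(fδ)/sin δ ≈ 1.000.
p = a·p₁ + b·p₂ ≈ (-0.272, -0.441, 0.855); φ = arcsin(p_z) ≈ 58.75°, λ = atan2(p_y, p_x) ≈ -121.68°.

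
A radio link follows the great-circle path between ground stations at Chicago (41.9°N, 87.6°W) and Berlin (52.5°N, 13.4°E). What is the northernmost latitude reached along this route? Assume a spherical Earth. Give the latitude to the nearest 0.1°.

The great circle lies in the plane with unit normal n̂ = (p₁ × p₂)/|p₁ × p₂|.
Here n̂_z ≈ +0.496; the vertex latitude is φ_max = arccos|n̂_z| ≈ 60.2°.
Check via Clairaut: cos φ_max = |cos φ₁| · sin C = cos(41.9°)·sin(41.8°) ≈ 0.496, again giving ≈ 60.2°.

≈ 60.2°N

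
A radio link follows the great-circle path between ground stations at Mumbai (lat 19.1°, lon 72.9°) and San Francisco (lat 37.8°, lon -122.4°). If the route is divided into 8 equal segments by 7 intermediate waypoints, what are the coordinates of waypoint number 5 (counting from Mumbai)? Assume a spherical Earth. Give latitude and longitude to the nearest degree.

The haversine formula gives a central angle δ ≈ 2.117 rad (121.3°) between the endpoints.
Interpolate at f = 5/8 with slerp weights a = sin((1−f)δ)/sin δ ≈ 0.835, b = sin(fδ)/sin δ ≈ 1.135.
p = a·p₁ + b·p₂ ≈ (-0.249, -0.003, 0.969); φ = arcsin(p_z) ≈ 75.61°, λ = atan2(p_y, p_x) ≈ -179.26°.

≈ lat 76°, lon -179°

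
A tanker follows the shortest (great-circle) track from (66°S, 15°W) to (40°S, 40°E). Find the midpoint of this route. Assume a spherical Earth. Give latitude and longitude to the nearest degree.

≈ (56°S, 22°E)

Write both endpoints as unit vectors p₁, p₂ with components (cos φ cos λ, cos φ sin λ, sin φ).
The central angle between the endpoints is δ = arccos(p₁·p₂) ≈ 0.698 rad (40.0°).
Interpolate at f = 1/2 with slerp weights a = sin((1−f)δ)/sin δ ≈ 0.532, b = sin(fδ)/sin δ ≈ 0.532.
p = a·p₁ + b·p₂ ≈ (0.521, 0.206, -0.828); φ = arcsin(p_z) ≈ -55.91°, λ = atan2(p_y, p_x) ≈ 21.56°.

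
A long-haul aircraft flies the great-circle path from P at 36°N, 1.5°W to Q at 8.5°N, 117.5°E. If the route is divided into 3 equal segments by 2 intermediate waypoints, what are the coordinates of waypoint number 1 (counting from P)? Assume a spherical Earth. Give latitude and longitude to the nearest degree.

The haversine formula gives a central angle δ ≈ 1.877 rad (107.5°) between the endpoints.
Interpolate at f = 1/3 with slerp weights a = sin((1−f)δ)/sin δ ≈ 0.995, b = sin(fδ)/sin δ ≈ 0.614.
p = a·p₁ + b·p₂ ≈ (0.525, 0.518, 0.676); φ = arcsin(p_z) ≈ 42.52°, λ = atan2(p_y, p_x) ≈ 44.61°.

≈ 43°N, 45°E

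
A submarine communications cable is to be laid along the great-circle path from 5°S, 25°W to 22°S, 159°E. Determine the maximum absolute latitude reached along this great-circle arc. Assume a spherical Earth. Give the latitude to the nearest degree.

≈ 82°S

The great circle lies in the plane with unit normal n̂ = (p₁ × p₂)/|p₁ × p₂|.
Here n̂_z ≈ -0.141; the vertex latitude is φ_max = arccos|n̂_z| ≈ 81.9°.
Check via Clairaut: cos φ_max = |cos φ₁| · sin C = cos(5.0°)·sin(171.9°) ≈ 0.141, again giving ≈ 81.9°.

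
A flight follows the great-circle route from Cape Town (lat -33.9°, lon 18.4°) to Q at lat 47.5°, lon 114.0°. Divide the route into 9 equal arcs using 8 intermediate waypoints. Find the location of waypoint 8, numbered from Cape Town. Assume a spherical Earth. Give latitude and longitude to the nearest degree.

Convert each endpoint to a unit vector on the sphere (x = cos φ cos λ, y = cos φ sin λ, z = sin φ).
The central angle between the endpoints is δ = arccos(p₁·p₂) ≈ 2.055 rad (117.8°).
Interpolate at f = 8/9 with slerp weights a = sin((1−f)δ)/sin δ ≈ 0.256, b = sin(fδ)/sin δ ≈ 1.093.
p = a·p₁ + b·p₂ ≈ (-0.099, 0.742, 0.663); φ = arcsin(p_z) ≈ 41.55°, λ = atan2(p_y, p_x) ≈ 97.59°.

≈ lat 42°, lon 98°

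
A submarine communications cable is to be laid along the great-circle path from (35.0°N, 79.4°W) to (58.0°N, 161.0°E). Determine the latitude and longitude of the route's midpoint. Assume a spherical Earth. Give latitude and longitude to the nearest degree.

From cos δ = sin φ₁ sin φ₂ + cos φ₁ cos φ₂ cos Δλ, the central angle is δ ≈ 1.295 rad (74.2°).
Interpolate at f = 1/2 with slerp weights a = sin((1−f)δ)/sin δ ≈ 0.627, b = sin(fδ)/sin δ ≈ 0.627.
p = a·p₁ + b·p₂ ≈ (-0.220, -0.397, 0.891); φ = arcsin(p_z) ≈ 63.04°, λ = atan2(p_y, p_x) ≈ -118.98°.

≈ (63°N, 119°W)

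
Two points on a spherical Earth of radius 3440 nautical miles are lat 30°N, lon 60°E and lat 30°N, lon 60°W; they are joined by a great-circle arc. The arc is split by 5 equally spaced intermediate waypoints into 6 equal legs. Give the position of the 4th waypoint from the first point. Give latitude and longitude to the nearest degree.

Write both endpoints as unit vectors p₁, p₂ with components (cos φ cos λ, cos φ sin λ, sin φ).
The central angle between the endpoints is δ = arccos(p₁·p₂) ≈ 1.696 rad (97.2°).
Interpolate at f = 4/6 with slerp weights a = sin((1−f)δ)/sin δ ≈ 0.540, b = sin(fδ)/sin δ ≈ 0.912.
p = a·p₁ + b·p₂ ≈ (0.629, -0.279, 0.726); φ = arcsin(p_z) ≈ 46.55°, λ = atan2(p_y, p_x) ≈ -23.93°.

≈ lat 47°N, lon 24°W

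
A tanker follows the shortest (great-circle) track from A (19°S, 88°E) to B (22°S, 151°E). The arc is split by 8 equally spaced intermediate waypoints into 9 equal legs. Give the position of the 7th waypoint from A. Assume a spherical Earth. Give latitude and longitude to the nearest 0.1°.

Convert each endpoint to a unit vector on the sphere (x = cos φ cos λ, y = cos φ sin λ, z = sin φ).
The central angle between the endpoints is δ = arccos(p₁·p₂) ≈ 1.024 rad (58.7°).
Interpolate at f = 7/9 with slerp weights a = sin((1−f)δ)/sin δ ≈ 0.264, b = sin(fδ)/sin δ ≈ 0.837.
p = a·p₁ + b·p₂ ≈ (-0.670, 0.626, -0.399); φ = arcsin(p_z) ≈ -23.55°, λ = atan2(p_y, p_x) ≈ 136.95°.

≈ (23.5°S, 137.0°E)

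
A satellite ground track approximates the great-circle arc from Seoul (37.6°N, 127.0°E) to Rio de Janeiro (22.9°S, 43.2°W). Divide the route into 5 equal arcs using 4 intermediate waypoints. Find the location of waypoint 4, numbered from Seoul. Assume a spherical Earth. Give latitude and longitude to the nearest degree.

Write both endpoints as unit vectors p₁, p₂ with components (cos φ cos λ, cos φ sin λ, sin φ).
The central angle between the endpoints is δ = arccos(p₁·p₂) ≈ 2.846 rad (163.1°).
Interpolate at f = 4/5 with slerp weights a = sin((1−f)δ)/sin δ ≈ 1.850, b = sin(fδ)/sin δ ≈ 2.612.
p = a·p₁ + b·p₂ ≈ (0.872, -0.477, 0.112); φ = arcsin(p_z) ≈ 6.45°, λ = atan2(p_y, p_x) ≈ -28.66°.

≈ 6°N, 29°W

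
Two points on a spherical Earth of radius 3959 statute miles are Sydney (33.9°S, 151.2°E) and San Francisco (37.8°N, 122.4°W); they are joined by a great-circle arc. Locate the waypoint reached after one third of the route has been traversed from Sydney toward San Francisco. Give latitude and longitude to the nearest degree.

Write both endpoints as unit vectors p₁, p₂ with components (cos φ cos λ, cos φ sin λ, sin φ).
The central angle between the endpoints is δ = arccos(p₁·p₂) ≈ 1.876 rad (107.5°).
Interpolate at f = 1/3 with slerp weights a = sin((1−f)δ)/sin δ ≈ 0.995, b = sin(fδ)/sin δ ≈ 0.614.
p = a·p₁ + b·p₂ ≈ (-0.984, -0.012, -0.179); φ = arcsin(p_z) ≈ -10.31°, λ = atan2(p_y, p_x) ≈ -179.33°.

≈ 10°S, 179°W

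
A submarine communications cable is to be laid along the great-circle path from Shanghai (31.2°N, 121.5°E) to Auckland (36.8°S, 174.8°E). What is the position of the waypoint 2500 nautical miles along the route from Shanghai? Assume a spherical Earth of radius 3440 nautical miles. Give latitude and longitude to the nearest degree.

≈ 3°S, 147°E

Write both endpoints as unit vectors p₁, p₂ with components (cos φ cos λ, cos φ sin λ, sin φ).
The central angle between the endpoints is δ = arccos(p₁·p₂) ≈ 1.472 rad (84.3°). The total great-circle distance is δ·R ≈ 1.472 × 3440 ≈ 5062 nmi, so the target fraction is f = 2500/5062 ≈ 0.494.
Interpolate at f ≈ 0.494 with slerp weights a = sin((1−f)δ)/sin δ ≈ 0.681, b = sin(fδ)/sin δ ≈ 0.668.
p = a·p₁ + b·p₂ ≈ (-0.837, 0.545, -0.047); φ = arcsin(p_z) ≈ -2.70°, λ = atan2(p_y, p_x) ≈ 146.91°.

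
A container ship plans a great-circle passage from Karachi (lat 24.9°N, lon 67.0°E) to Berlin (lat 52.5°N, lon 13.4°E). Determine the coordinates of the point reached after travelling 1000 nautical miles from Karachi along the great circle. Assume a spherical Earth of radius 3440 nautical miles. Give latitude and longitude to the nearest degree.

The haversine formula gives a central angle δ ≈ 0.848 rad (48.6°) between the endpoints. The total great-circle distance is δ·R ≈ 0.848 × 3440 ≈ 2916 nmi, so the target fraction is f = 1000/2916 ≈ 0.343.
Interpolate at f ≈ 0.343 with slerp weights a = sin((1−f)δ)/sin δ ≈ 0.705, b = sin(fδ)/sin δ ≈ 0.382.
p = a·p₁ + b·p₂ ≈ (0.476, 0.643, 0.600); φ = arcsin(p_z) ≈ 36.88°, λ = atan2(p_y, p_x) ≈ 53.46°.

≈ lat 37°N, lon 53°E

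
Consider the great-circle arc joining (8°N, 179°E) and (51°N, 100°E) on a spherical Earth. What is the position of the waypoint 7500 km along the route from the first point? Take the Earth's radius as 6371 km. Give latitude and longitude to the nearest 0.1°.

The haversine formula gives a central angle δ ≈ 1.342 rad (76.9°) between the endpoints. The total great-circle distance is δ·R ≈ 1.342 × 6371 ≈ 8548 km, so the target fraction is f = 7500/8548 ≈ 0.877.
Interpolate at f ≈ 0.877 with slerp weights a = sin((1−f)δ)/sin δ ≈ 0.168, b = sin(fδ)/sin δ ≈ 0.948.
p = a·p₁ + b·p₂ ≈ (-0.270, 0.591, 0.760); φ = arcsin(p_z) ≈ 49.50°, λ = atan2(p_y, p_x) ≈ 114.58°.

≈ (49.5°N, 114.6°E)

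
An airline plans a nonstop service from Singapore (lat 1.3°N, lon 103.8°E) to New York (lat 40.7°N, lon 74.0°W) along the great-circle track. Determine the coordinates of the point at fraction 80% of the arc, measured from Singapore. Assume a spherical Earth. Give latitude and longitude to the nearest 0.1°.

Convert each endpoint to a unit vector on the sphere (x = cos φ cos λ, y = cos φ sin λ, z = sin φ).
The central angle between the endpoints is δ = arccos(p₁·p₂) ≈ 2.408 rad (138.0°).
Interpolate at f = 0.80 with slerp weights a = sin((1−f)δ)/sin δ ≈ 0.692, b = sin(fδ)/sin δ ≈ 1.400.
p = a·p₁ + b·p₂ ≈ (0.128, -0.349, 0.928); φ = arcsin(p_z) ≈ 68.20°, λ = atan2(p_y, p_x) ≈ -69.90°.

≈ lat 68.2°N, lon 69.9°W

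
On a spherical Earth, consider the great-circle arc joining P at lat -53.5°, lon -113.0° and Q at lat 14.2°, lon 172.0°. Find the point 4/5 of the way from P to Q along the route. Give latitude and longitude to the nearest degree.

≈ lat -1°, lon -177°

Convert each endpoint to a unit vector on the sphere (x = cos φ cos λ, y = cos φ sin λ, z = sin φ).
The central angle between the endpoints is δ = arccos(p₁·p₂) ≈ 1.619 rad (92.7°).
Interpolate at f = 4/5 with slerp weights a = sin((1−f)δ)/sin δ ≈ 0.318, b = sin(fδ)/sin δ ≈ 0.963.
p = a·p₁ + b·p₂ ≈ (-0.999, -0.044, -0.020); φ = arcsin(p_z) ≈ -1.13°, λ = atan2(p_y, p_x) ≈ -177.45°.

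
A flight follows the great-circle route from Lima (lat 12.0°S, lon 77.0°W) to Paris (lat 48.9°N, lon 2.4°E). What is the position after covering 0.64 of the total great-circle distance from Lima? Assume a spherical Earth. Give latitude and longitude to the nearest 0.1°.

≈ lat 32.2°N, lon 36.1°W

Write both endpoints as unit vectors p₁, p₂ with components (cos φ cos λ, cos φ sin λ, sin φ).
The central angle between the endpoints is δ = arccos(p₁·p₂) ≈ 1.609 rad (92.2°).
Interpolate at f = 0.64 with slerp weights a = sin((1−f)δ)/sin δ ≈ 0.548, b = sin(fδ)/sin δ ≈ 0.858.
p = a·p₁ + b·p₂ ≈ (0.684, -0.499, 0.533); φ = arcsin(p_z) ≈ 32.18°, λ = atan2(p_y, p_x) ≈ -36.09°.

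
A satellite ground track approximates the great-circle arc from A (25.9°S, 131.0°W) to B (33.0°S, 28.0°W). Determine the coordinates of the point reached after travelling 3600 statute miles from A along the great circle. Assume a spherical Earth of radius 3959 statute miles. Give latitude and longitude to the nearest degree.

≈ (42°S, 70°W)

Convert each endpoint to a unit vector on the sphere (x = cos φ cos λ, y = cos φ sin λ, z = sin φ).
The central angle between the endpoints is δ = arccos(p₁·p₂) ≈ 1.503 rad (86.1°). The total great-circle distance is δ·R ≈ 1.503 × 3959 ≈ 5949 mi, so the target fraction is f = 3600/5949 ≈ 0.605.
Interpolate at f ≈ 0.605 with slerp weights a = sin((1−f)δ)/sin δ ≈ 0.560, b = sin(fδ)/sin δ ≈ 0.791.
p = a·p₁ + b·p₂ ≈ (0.255, -0.692, -0.676); φ = arcsin(p_z) ≈ -42.50°, λ = atan2(p_y, p_x) ≈ -69.77°.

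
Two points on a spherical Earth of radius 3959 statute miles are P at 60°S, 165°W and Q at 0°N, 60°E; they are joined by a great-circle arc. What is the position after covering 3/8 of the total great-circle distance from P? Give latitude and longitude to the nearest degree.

Convert each endpoint to a unit vector on the sphere (x = cos φ cos λ, y = cos φ sin λ, z = sin φ).
The central angle between the endpoints is δ = arccos(p₁·p₂) ≈ 1.932 rad (110.7°).
Interpolate at f = 3/8 with slerp weights a = sin((1−f)δ)/sin δ ≈ 0.999, b = sin(fδ)/sin δ ≈ 0.709.
p = a·p₁ + b·p₂ ≈ (-0.128, 0.484, -0.865); φ = arcsin(p_z) ≈ -59.93°, λ = atan2(p_y, p_x) ≈ 104.84°.

≈ 60°S, 105°E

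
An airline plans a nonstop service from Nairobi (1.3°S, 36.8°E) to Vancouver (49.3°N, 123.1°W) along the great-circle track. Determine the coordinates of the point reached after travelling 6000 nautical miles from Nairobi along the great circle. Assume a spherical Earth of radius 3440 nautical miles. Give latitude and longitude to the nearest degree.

Write both endpoints as unit vectors p₁, p₂ with components (cos φ cos λ, cos φ sin λ, sin φ).
The central angle between the endpoints is δ = arccos(p₁·p₂) ≈ 2.252 rad (129.0°). The total great-circle distance is δ·R ≈ 2.252 × 3440 ≈ 7746 nmi, so the target fraction is f = 6000/7746 ≈ 0.775.
Interpolate at f ≈ 0.775 with slerp weights a = sin((1−f)δ)/sin δ ≈ 0.625, b = sin(fδ)/sin δ ≈ 1.268.
p = a·p₁ + b·p₂ ≈ (0.049, -0.318, 0.947); φ = arcsin(p_z) ≈ 71.23°, λ = atan2(p_y, p_x) ≈ -81.21°.

≈ (71°N, 81°W)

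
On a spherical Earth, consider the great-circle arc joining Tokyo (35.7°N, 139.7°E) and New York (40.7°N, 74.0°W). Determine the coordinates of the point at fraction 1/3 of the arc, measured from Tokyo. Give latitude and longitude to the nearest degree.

Convert each endpoint to a unit vector on the sphere (x = cos φ cos λ, y = cos φ sin λ, z = sin φ).
The central angle between the endpoints is δ = arccos(p₁·p₂) ≈ 1.703 rad (97.6°).
Interpolate at f = 1/3 with slerp weights a = sin((1−f)δ)/sin δ ≈ 0.915, b = sin(fδ)/sin δ ≈ 0.542.
p = a·p₁ + b·p₂ ≈ (-0.453, 0.085, 0.887); φ = arcsin(p_z) ≈ 62.54°, λ = atan2(p_y, p_x) ≈ 169.36°.

≈ 63°N, 169°E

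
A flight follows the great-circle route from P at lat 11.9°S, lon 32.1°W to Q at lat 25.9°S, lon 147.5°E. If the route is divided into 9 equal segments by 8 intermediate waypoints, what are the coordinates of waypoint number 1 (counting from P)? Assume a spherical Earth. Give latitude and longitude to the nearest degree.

≈ lat 28°S, lon 32°W

Convert each endpoint to a unit vector on the sphere (x = cos φ cos λ, y = cos φ sin λ, z = sin φ).
The central angle between the endpoints is δ = arccos(p₁·p₂) ≈ 2.482 rad (142.2°).
Interpolate at f = 1/9 with slerp weights a = sin((1−f)δ)/sin δ ≈ 1.313, b = sin(fδ)/sin δ ≈ 0.444.
p = a·p₁ + b·p₂ ≈ (0.752, -0.468, -0.465); φ = arcsin(p_z) ≈ -27.70°, λ = atan2(p_y, p_x) ≈ -31.92°.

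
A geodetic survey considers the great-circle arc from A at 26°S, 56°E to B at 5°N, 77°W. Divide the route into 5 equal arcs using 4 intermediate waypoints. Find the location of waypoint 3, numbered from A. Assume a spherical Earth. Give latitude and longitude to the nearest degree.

≈ 20°S, 30°W

Write both endpoints as unit vectors p₁, p₂ with components (cos φ cos λ, cos φ sin λ, sin φ).
The central angle between the endpoints is δ = arccos(p₁·p₂) ≈ 2.277 rad (130.5°).
Interpolate at f = 3/5 with slerp weights a = sin((1−f)δ)/sin δ ≈ 1.038, b = sin(fδ)/sin δ ≈ 1.287.
p = a·p₁ + b·p₂ ≈ (0.810, -0.475, -0.343); φ = arcsin(p_z) ≈ -20.06°, λ = atan2(p_y, p_x) ≈ -30.41°.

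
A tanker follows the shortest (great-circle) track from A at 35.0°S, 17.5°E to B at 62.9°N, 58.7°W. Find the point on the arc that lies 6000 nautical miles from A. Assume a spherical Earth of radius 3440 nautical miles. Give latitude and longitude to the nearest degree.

Write both endpoints as unit vectors p₁, p₂ with components (cos φ cos λ, cos φ sin λ, sin φ).
The central angle between the endpoints is δ = arccos(p₁·p₂) ≈ 2.006 rad (114.9°). The total great-circle distance is δ·R ≈ 2.006 × 3440 ≈ 6901 nmi, so the target fraction is f = 6000/6901 ≈ 0.869.
Interpolate at f ≈ 0.869 with slerp weights a = sin((1−f)δ)/sin δ ≈ 0.285, b = sin(fδ)/sin δ ≈ 1.086.
p = a·p₁ + b·p₂ ≈ (0.480, -0.353, 0.803); φ = arcsin(p_z) ≈ 53.44°, λ = atan2(p_y, p_x) ≈ -36.29°.

≈ 53°N, 36°W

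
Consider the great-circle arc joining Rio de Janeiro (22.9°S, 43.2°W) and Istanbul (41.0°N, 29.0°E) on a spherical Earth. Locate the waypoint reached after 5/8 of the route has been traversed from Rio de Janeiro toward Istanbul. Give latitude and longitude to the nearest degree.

≈ 20°N, 3°W

Write both endpoints as unit vectors p₁, p₂ with components (cos φ cos λ, cos φ sin λ, sin φ).
The central angle between the endpoints is δ = arccos(p₁·p₂) ≈ 1.614 rad (92.5°).
Interpolate at f = 5/8 with slerp weights a = sin((1−f)δ)/sin δ ≈ 0.569, b = sin(fδ)/sin δ ≈ 0.847.
p = a·p₁ + b·p₂ ≈ (0.941, -0.049, 0.334); φ = arcsin(p_z) ≈ 19.51°, λ = atan2(p_y, p_x) ≈ -2.99°.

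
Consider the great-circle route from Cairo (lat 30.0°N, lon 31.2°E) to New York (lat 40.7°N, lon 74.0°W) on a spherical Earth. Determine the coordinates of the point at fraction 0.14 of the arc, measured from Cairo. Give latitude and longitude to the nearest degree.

≈ lat 37°N, lon 21°E

Convert each endpoint to a unit vector on the sphere (x = cos φ cos λ, y = cos φ sin λ, z = sin φ).
The central angle between the endpoints is δ = arccos(p₁·p₂) ≈ 1.416 rad (81.1°).
Interpolate at f = 0.14 with slerp weights a = sin((1−f)δ)/sin δ ≈ 0.950, b = sin(fδ)/sin δ ≈ 0.199.
p = a·p₁ + b·p₂ ≈ (0.745, 0.281, 0.605); φ = arcsin(p_z) ≈ 37.22°, λ = atan2(p_y, p_x) ≈ 20.65°.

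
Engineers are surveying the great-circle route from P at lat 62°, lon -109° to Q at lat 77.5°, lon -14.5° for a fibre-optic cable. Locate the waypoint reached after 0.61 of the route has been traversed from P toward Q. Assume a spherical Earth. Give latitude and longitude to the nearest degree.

The haversine formula gives a central angle δ ≈ 0.547 rad (31.3°) between the endpoints.
Interpolate at f = 0.61 with slerp weights a = sin((1−f)δ)/sin δ ≈ 0.407, b = sin(fδ)/sin δ ≈ 0.630.
p = a·p₁ + b·p₂ ≈ (0.070, -0.215, 0.974); φ = arcsin(p_z) ≈ 76.95°, λ = atan2(p_y, p_x) ≈ -72.02°.

≈ lat 77°, lon -72°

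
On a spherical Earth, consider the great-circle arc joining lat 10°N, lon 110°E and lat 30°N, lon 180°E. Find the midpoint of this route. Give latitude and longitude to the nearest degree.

≈ lat 24°N, lon 142°E

From cos δ = sin φ₁ sin φ₂ + cos φ₁ cos φ₂ cos Δλ, the central angle is δ ≈ 1.183 rad (67.8°).
Interpolate at f = 1/2 with slerp weights a = sin((1−f)δ)/sin δ ≈ 0.602, b = sin(fδ)/sin δ ≈ 0.602.
p = a·p₁ + b·p₂ ≈ (-0.724, 0.557, 0.406); φ = arcsin(p_z) ≈ 23.94°, λ = atan2(p_y, p_x) ≈ 142.43°.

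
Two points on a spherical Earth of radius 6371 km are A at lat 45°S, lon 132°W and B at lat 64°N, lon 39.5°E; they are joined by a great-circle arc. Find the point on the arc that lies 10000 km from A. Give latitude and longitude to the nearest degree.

Write both endpoints as unit vectors p₁, p₂ with components (cos φ cos λ, cos φ sin λ, sin φ).
The central angle between the endpoints is δ = arccos(p₁·p₂) ≈ 2.800 rad (160.4°). The total great-circle distance is δ·R ≈ 2.800 × 6371 ≈ 17837 km, so the target fraction is f = 10000/17837 ≈ 0.561.
Interpolate at f ≈ 0.561 with slerp weights a = sin((1−f)δ)/sin δ ≈ 2.811, b = sin(fδ)/sin δ ≈ 2.982.
p = a·p₁ + b·p₂ ≈ (-0.321, -0.646, 0.693); φ = arcsin(p_z) ≈ 43.86°, λ = atan2(p_y, p_x) ≈ -116.45°.

≈ lat 44°N, lon 116°W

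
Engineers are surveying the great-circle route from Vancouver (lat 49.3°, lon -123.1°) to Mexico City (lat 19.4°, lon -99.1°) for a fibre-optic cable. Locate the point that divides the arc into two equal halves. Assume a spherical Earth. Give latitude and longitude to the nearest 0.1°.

Write both endpoints as unit vectors p₁, p₂ with components (cos φ cos λ, cos φ sin λ, sin φ).
The central angle between the endpoints is δ = arccos(p₁·p₂) ≈ 0.620 rad (35.5°).
Interpolate at f = 1/2 with slerp weights a = sin((1−f)δ)/sin δ ≈ 0.525, b = sin(fδ)/sin δ ≈ 0.525.
p = a·p₁ + b·p₂ ≈ (-0.265, -0.776, 0.572); φ = arcsin(p_z) ≈ 34.92°, λ = atan2(p_y, p_x) ≈ -108.88°.

≈ lat 34.9°, lon -108.9°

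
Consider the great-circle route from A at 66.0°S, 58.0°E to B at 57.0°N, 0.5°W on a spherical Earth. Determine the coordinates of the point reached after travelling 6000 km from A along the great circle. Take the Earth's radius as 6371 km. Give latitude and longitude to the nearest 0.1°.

≈ 16.1°S, 27.0°E

Write both endpoints as unit vectors p₁, p₂ with components (cos φ cos λ, cos φ sin λ, sin φ).
The central angle between the endpoints is δ = arccos(p₁·p₂) ≈ 2.279 rad (130.6°). The total great-circle distance is δ·R ≈ 2.279 × 6371 ≈ 14519 km, so the target fraction is f = 6000/14519 ≈ 0.413.
Interpolate at f ≈ 0.413 with slerp weights a = sin((1−f)δ)/sin δ ≈ 1.281, b = sin(fδ)/sin δ ≈ 1.065.
p = a·p₁ + b·p₂ ≈ (0.856, 0.437, -0.277); φ = arcsin(p_z) ≈ -16.09°, λ = atan2(p_y, p_x) ≈ 27.03°.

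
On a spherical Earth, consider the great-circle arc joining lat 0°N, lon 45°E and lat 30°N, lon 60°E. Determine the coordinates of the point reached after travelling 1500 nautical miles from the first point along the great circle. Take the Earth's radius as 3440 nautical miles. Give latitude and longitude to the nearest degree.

≈ lat 23°N, lon 56°E

From cos δ = sin φ₁ sin φ₂ + cos φ₁ cos φ₂ cos Δλ, the central angle is δ ≈ 0.580 rad (33.2°). The total great-circle distance is δ·R ≈ 0.580 × 3440 ≈ 1995 nmi, so the target fraction is f = 1500/1995 ≈ 0.752.
Interpolate at f ≈ 0.752 with slerp weights a = sin((1−f)δ)/sin δ ≈ 0.262, b = sin(fδ)/sin δ ≈ 0.771.
p = a·p₁ + b·p₂ ≈ (0.519, 0.763, 0.385); φ = arcsin(p_z) ≈ 22.67°, λ = atan2(p_y, p_x) ≈ 55.79°.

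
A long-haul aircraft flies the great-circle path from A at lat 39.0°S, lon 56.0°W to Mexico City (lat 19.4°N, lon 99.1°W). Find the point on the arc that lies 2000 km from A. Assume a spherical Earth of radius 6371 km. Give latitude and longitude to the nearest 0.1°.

≈ lat 25.0°S, lon 69.4°W

Convert each endpoint to a unit vector on the sphere (x = cos φ cos λ, y = cos φ sin λ, z = sin φ).
The central angle between the endpoints is δ = arccos(p₁·p₂) ≈ 1.239 rad (71.0°). The total great-circle distance is δ·R ≈ 1.239 × 6371 ≈ 7891 km, so the target fraction is f = 2000/7891 ≈ 0.253.
Interpolate at f ≈ 0.253 with slerp weights a = sin((1−f)δ)/sin δ ≈ 0.845, b = sin(fδ)/sin δ ≈ 0.327.
p = a·p₁ + b·p₂ ≈ (0.318, -0.848, -0.423); φ = arcsin(p_z) ≈ -25.02°, λ = atan2(p_y, p_x) ≈ -69.43°.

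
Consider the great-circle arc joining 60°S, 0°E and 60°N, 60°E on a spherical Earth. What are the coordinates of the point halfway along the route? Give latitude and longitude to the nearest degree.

≈ 0°N, 30°E

Convert each endpoint to a unit vector on the sphere (x = cos φ cos λ, y = cos φ sin λ, z = sin φ).
The central angle between the endpoints is δ = arccos(p₁·p₂) ≈ 2.246 rad (128.7°).
Interpolate at f = 1/2 with slerp weights a = sin((1−f)δ)/sin δ ≈ 1.155, b = sin(fδ)/sin δ ≈ 1.155.
p = a·p₁ + b·p₂ ≈ (0.866, 0.500, 0.000); φ = arcsin(p_z) ≈ 0.00°, λ = atan2(p_y, p_x) ≈ 30.00°.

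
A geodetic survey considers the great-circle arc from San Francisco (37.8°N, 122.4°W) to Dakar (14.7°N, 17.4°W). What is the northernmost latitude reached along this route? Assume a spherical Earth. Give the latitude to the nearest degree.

≈ 42°N

The great circle lies in the plane with unit normal n̂ = (p₁ × p₂)/|p₁ × p₂|.
Here n̂_z ≈ +0.739; the vertex latitude is φ_max = arccos|n̂_z| ≈ 42.4°.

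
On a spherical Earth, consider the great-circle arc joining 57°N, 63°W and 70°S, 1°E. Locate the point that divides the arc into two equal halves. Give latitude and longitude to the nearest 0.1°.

≈ 7.6°S, 39.1°W

The haversine formula gives a central angle δ ≈ 2.355 rad (134.9°) between the endpoints.
Interpolate at f = 1/2 with slerp weights a = sin((1−f)δ)/sin δ ≈ 1.305, b = sin(fδ)/sin δ ≈ 1.305.
p = a·p₁ + b·p₂ ≈ (0.769, -0.626, -0.132); φ = arcsin(p_z) ≈ -7.58°, λ = atan2(p_y, p_x) ≈ -39.13°.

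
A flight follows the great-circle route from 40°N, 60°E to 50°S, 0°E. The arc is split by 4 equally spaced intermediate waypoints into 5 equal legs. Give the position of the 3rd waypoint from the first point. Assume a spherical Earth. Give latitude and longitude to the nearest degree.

Convert each endpoint to a unit vector on the sphere (x = cos φ cos λ, y = cos φ sin λ, z = sin φ).
The central angle between the endpoints is δ = arccos(p₁·p₂) ≈ 1.820 rad (104.3°).
Interpolate at f = 3/5 with slerp weights a = sin((1−f)δ)/sin δ ≈ 0.686, b = sin(fδ)/sin δ ≈ 0.916.
p = a·p₁ + b·p₂ ≈ (0.851, 0.455, -0.260); φ = arcsin(p_z) ≈ -15.08°, λ = atan2(p_y, p_x) ≈ 28.14°.

≈ 15°S, 28°E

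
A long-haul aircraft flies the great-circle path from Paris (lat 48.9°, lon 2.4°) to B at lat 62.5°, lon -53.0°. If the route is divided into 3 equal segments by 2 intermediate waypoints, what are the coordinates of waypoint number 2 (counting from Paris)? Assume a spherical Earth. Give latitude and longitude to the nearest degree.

≈ lat 61°, lon -30°

Write both endpoints as unit vectors p₁, p₂ with components (cos φ cos λ, cos φ sin λ, sin φ).
The central angle between the endpoints is δ = arccos(p₁·p₂) ≈ 0.572 rad (32.8°).
Interpolate at f = 2/3 with slerp weights a = sin((1−f)δ)/sin δ ≈ 0.350, b = sin(fδ)/sin δ ≈ 0.688.
p = a·p₁ + b·p₂ ≈ (0.421, -0.244, 0.874); φ = arcsin(p_z) ≈ 60.89°, λ = atan2(p_y, p_x) ≈ -30.08°.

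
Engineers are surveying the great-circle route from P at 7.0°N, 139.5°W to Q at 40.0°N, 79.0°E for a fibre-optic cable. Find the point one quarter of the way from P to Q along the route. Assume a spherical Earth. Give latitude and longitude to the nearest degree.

≈ 31°N, 159°W

Convert each endpoint to a unit vector on the sphere (x = cos φ cos λ, y = cos φ sin λ, z = sin φ).
The central angle between the endpoints is δ = arccos(p₁·p₂) ≈ 2.114 rad (121.1°).
Interpolate at f = 1/4 with slerp weights a = sin((1−f)δ)/sin δ ≈ 1.168, b = sin(fδ)/sin δ ≈ 0.589.
p = a·p₁ + b·p₂ ≈ (-0.795, -0.310, 0.521); φ = arcsin(p_z) ≈ 31.39°, λ = atan2(p_y, p_x) ≈ -158.71°.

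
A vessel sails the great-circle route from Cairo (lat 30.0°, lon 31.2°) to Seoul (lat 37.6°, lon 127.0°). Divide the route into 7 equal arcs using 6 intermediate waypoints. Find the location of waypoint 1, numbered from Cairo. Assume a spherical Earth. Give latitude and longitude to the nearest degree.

≈ lat 36°, lon 42°

Write both endpoints as unit vectors p₁, p₂ with components (cos φ cos λ, cos φ sin λ, sin φ).
The central angle between the endpoints is δ = arccos(p₁·p₂) ≈ 1.333 rad (76.4°).
Interpolate at f = 1/7 with slerp weights a = sin((1−f)δ)/sin δ ≈ 0.936, b = sin(fδ)/sin δ ≈ 0.195.
p = a·p₁ + b·p₂ ≈ (0.601, 0.543, 0.587); φ = arcsin(p_z) ≈ 35.93°, λ = atan2(p_y, p_x) ≈ 42.13°.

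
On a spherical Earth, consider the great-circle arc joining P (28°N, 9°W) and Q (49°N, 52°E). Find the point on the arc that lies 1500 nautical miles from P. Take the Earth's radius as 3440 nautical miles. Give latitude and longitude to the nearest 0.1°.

≈ (42.5°N, 16.2°E)

Convert each endpoint to a unit vector on the sphere (x = cos φ cos λ, y = cos φ sin λ, z = sin φ).
The central angle between the endpoints is δ = arccos(p₁·p₂) ≈ 0.883 rad (50.6°). The total great-circle distance is δ·R ≈ 0.883 × 3440 ≈ 3036 nmi, so the target fraction is f = 1500/3036 ≈ 0.494.
Interpolate at f ≈ 0.494 with slerp weights a = sin((1−f)δ)/sin δ ≈ 0.559, b = sin(fδ)/sin δ ≈ 0.547.
p = a·p₁ + b·p₂ ≈ (0.708, 0.205, 0.675); φ = arcsin(p_z) ≈ 42.47°, λ = atan2(p_y, p_x) ≈ 16.17°.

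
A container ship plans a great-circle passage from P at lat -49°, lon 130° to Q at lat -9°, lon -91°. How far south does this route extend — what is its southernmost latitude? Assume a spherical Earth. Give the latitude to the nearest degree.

The great circle lies in the plane with unit normal n̂ = (p₁ × p₂)/|p₁ × p₂|.
Here n̂_z ≈ +0.458; the vertex latitude is φ_max = arccos|n̂_z| ≈ 62.8°.

≈ -63°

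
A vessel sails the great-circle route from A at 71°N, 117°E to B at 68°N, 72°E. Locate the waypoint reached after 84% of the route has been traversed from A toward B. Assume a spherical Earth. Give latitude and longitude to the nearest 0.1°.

From cos δ = sin φ₁ sin φ₂ + cos φ₁ cos φ₂ cos Δλ, the central angle is δ ≈ 0.273 rad (15.7°).
Interpolate at f = 0.84 with slerp weights a = sin((1−f)δ)/sin δ ≈ 0.162, b = sin(fδ)/sin δ ≈ 0.843.
p = a·p₁ + b·p₂ ≈ (0.074, 0.347, 0.935); φ = arcsin(p_z) ≈ 69.20°, λ = atan2(p_y, p_x) ≈ 78.03°.

≈ 69.2°N, 78.0°E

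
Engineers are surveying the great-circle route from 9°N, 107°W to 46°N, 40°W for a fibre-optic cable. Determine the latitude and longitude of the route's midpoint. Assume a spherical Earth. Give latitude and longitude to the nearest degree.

≈ 32°N, 80°W

Convert each endpoint to a unit vector on the sphere (x = cos φ cos λ, y = cos φ sin λ, z = sin φ).
The central angle between the endpoints is δ = arccos(p₁·p₂) ≈ 1.180 rad (67.6°).
Interpolate at f = 1/2 with slerp weights a = sin((1−f)δ)/sin δ ≈ 0.602, b = sin(fδ)/sin δ ≈ 0.602.
p = a·p₁ + b·p₂ ≈ (0.146, -0.837, 0.527); φ = arcsin(p_z) ≈ 31.81°, λ = atan2(p_y, p_x) ≈ -80.08°.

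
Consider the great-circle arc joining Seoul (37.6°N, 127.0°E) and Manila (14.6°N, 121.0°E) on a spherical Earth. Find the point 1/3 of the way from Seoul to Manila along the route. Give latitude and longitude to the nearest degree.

≈ 30°N, 125°E

The haversine formula gives a central angle δ ≈ 0.412 rad (23.6°) between the endpoints.
Interpolate at f = 1/3 with slerp weights a = sin((1−f)δ)/sin δ ≈ 0.677, b = sin(fδ)/sin δ ≈ 0.342.
p = a·p₁ + b·p₂ ≈ (-0.493, 0.712, 0.499); φ = arcsin(p_z) ≈ 29.96°, λ = atan2(p_y, p_x) ≈ 124.71°.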